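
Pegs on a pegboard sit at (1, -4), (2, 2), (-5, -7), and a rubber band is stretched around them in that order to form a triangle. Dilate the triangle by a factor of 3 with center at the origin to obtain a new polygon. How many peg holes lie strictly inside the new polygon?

By the shoelace formula, twice the signed area is |[1·2 − 2·(-4)] + [2·(-7) − (-5)·2] + [(-5)·(-4) − 1·(-7)]| = 33, so the area is 33/2.
Summing gcd(|Δx|,|Δy|) over the edges gives the boundary count: gcd(1,6) + gcd(7,9) + gcd(6,3) = 1+1+3 = 5.
Scaling by 3 multiplies the area by 3² = 9 (so the new area is 148.5) and multiplies the boundary lattice-point count by 3, giving 15.
By Pick's theorem, the interior count of the dilated polygon is 148.5 − 15/2 + 1 = 142.

142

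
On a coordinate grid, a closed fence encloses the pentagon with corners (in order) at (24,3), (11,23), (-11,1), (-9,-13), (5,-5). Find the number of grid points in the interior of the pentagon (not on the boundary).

Using the shoelace formula, 2A = |[24·23 − 11·3] + [11·1 − (-11)·23] + [(-11)·(-13) − (-9)·1] + [(-9)·(-5) − 5·(-13)] + [5·3 − 24·(-5)]| = 1180, so the area is 590.
Summing gcd(|Δx|,|Δy|) over the edges gives the boundary count: gcd(13,20) + gcd(22,22) + gcd(2,14) + gcd(14,8) + gcd(19,8) = 1+22+2+2+1 = 28.
By Pick's theorem A = I + B/2 − 1, so I = 590 − 28/2 + 1 = 577.

577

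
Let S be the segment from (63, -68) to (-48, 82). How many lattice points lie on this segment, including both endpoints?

4

The number of lattice points on a segment between lattice points is gcd(|Δx|,|Δy|) + 1 = gcd(111,150) + 1 = 3 + 1 = 4.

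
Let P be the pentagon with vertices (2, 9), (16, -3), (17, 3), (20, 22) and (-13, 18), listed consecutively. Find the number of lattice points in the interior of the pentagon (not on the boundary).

375

By the shoelace formula, twice the signed area is |(2·(-3) − 16·9) + (16·3 − 17·(-3)) + (17·22 − 20·3) + (20·18 − (-13)·22) + ((-13)·9 − 2·18)| = 756, so the area is 378.
Along each edge there are gcd(|Δx|,|Δy|)+1 lattice points, so counting each shared vertex once the boundary has gcd(14,12) + gcd(1,6) + gcd(3,19) + gcd(33,4) + gcd(15,9) = 2+1+1+1+3 = 8.
By Pick's theorem A = I + B/2 − 1, so I = 378 − 8/2 + 1 = 375.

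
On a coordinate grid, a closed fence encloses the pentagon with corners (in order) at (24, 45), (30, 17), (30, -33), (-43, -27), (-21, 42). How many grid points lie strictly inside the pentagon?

Using the shoelace formula, 2A = |[24·17 − 30·45] + [30·(-33) − 30·17] + [30·(-27) − (-43)·(-33)] + [(-43)·42 − (-21)·(-27)] + [(-21)·45 − 24·42]| = 8997, so the area is 8997/2.
Summing gcd(|Δx|,|Δy|) over the edges gives the boundary count: gcd(6,28) + gcd(0,50) + gcd(73,6) + gcd(22,69) + gcd(45,3) = 2+50+1+1+3 = 57.
By Pick's theorem A = I + B/2 − 1, so I = 8997/2 − 57/2 + 1 = 4471.

4471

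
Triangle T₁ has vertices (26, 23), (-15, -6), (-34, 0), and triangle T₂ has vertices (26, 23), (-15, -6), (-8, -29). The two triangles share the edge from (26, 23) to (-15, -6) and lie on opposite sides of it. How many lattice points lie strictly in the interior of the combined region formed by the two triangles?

970

The union is the simple quadrilateral with vertices (26, 23), (-34, 0), (-15, -6), (-8, -29) in order.
Using the shoelace formula, 2A = |(26·0 − (-34)·23) + ((-34)·(-6) − (-15)·0) + ((-15)·(-29) − (-8)·(-6)) + ((-8)·23 − 26·(-29))| = 1943, so the area is 971.5.
The number of boundary lattice points is Σ gcd(|Δx|,|Δy|) = gcd(60,23) + gcd(19,6) + gcd(7,23) + gcd(34,52) = 1+1+1+2 = 5.
By Pick's theorem I = A − B/2 + 1 = 971.5 − 5/2 + 1 = 970.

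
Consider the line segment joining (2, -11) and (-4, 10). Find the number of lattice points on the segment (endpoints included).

4

The number of lattice points on a segment between lattice points is gcd(|Δx|,|Δy|) + 1 = gcd(6,21) + 1 = 3 + 1 = 4.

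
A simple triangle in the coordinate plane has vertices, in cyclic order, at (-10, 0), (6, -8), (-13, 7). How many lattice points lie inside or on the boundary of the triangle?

50

The shoelace formula gives twice the area as |((-10)·(-8) − 6·0) + (6·7 − (-13)·(-8)) + ((-13)·0 − (-10)·7)| = 88, so the area is 44.
Along each edge there are gcd(|Δx|,|Δy|)+1 lattice points, so counting each shared vertex once the boundary has gcd(16,8) + gcd(19,15) + gcd(3,7) = 8+1+1 = 10.
Pick's theorem gives I = A − B/2 + 1 = 44 − 10/2 + 1 = 40, so the closed region contains I + B = 40 + 10 = 50 lattice points.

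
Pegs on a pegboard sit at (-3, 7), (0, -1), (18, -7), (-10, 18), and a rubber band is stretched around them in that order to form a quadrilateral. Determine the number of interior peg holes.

By the shoelace formula, twice the signed area is |((-3)·(-1) − 0·7) + (0·(-7) − 18·(-1)) + (18·18 − (-10)·(-7)) + ((-10)·7 − (-3)·18)| = 259, so the area is 129.5.
Along each edge there are gcd(|Δx|,|Δy|)+1 lattice points, so counting each shared vertex once the boundary has gcd(3,8) + gcd(18,6) + gcd(28,25) + gcd(7,11) = 1+6+1+1 = 9.
By Pick's theorem A = I + B/2 − 1, so I = 129.5 − 9/2 + 1 = 126.

126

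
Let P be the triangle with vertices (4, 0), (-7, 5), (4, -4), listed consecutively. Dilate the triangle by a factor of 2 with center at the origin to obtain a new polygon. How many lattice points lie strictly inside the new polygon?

83

Using the shoelace formula, 2A = |[4·5 − (-7)·0] + [(-7)·(-4) − 4·5] + [4·0 − 4·(-4)]| = 44, so the area is 22.
The number of boundary lattice points is Σ gcd(|Δx|,|Δy|) = gcd(11,5) + gcd(11,9) + gcd(0,4) = 1+1+4 = 6.
Scaling by 2 multiplies the area by 2² = 4 (so the new area is 88) and multiplies the boundary lattice-point count by 2, giving 12.
By Pick's theorem, the interior count of the dilated polygon is 88 − 12/2 + 1 = 83.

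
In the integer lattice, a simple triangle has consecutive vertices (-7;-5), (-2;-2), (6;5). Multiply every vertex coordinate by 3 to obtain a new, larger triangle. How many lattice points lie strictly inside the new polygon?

The shoelace formula gives twice the area as |[(-7)·(-2) − (-2)·(-5)] + [(-2)·5 − 6·(-2)] + [6·(-5) − (-7)·5]| = 11, so the area is 5.5.
Summing gcd(|Δx|,|Δy|) over the edges gives the boundary count: gcd(5,3) + gcd(8,7) + gcd(13,10) = 1+1+1 = 3.
Scaling by 3 multiplies the area by 3² = 9 (so the new area is 99/2) and multiplies the boundary lattice-point count by 3, giving 9.
By Pick's theorem, the interior count of the dilated polygon is 99/2 − 9/2 + 1 = 46.

46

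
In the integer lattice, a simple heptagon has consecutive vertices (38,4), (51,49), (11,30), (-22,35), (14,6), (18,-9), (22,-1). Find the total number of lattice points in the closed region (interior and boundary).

The shoelace formula gives twice the area as |[38·49 − 51·4] + [51·30 − 11·49] + [11·35 − (-22)·30] + [(-22)·6 − 14·35] + [14·(-9) − 18·6] + [18·(-1) − 22·(-9)] + [22·4 − 38·(-1)]| = 3144, so the area is 1572.
Summing gcd(|Δx|,|Δy|) over the edges gives the boundary count: gcd(13,45) + gcd(40,19) + gcd(33,5) + gcd(36,29) + gcd(4,15) + gcd(4,8) + gcd(16,5) = 1+1+1+1+1+4+1 = 10.
Pick's theorem gives I = A − B/2 + 1 = 1572 − 10/2 + 1 = 1568, so the closed region contains I + B = 1568 + 10 = 1578 lattice points.

1578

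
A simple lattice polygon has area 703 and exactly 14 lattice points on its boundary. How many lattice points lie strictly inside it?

Pick's theorem A = I + B/2 − 1 rearranges to I = A − B/2 + 1 = 703 − 14/2 + 1 = 697.

697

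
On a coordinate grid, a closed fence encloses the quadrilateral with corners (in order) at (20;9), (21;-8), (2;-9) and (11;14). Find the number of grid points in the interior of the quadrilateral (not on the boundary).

By the shoelace formula, twice the signed area is |(20·(-8) − 21·9) + (21·(-9) − 2·(-8)) + (2·14 − 11·(-9)) + (11·9 − 20·14)| = 576, so the area is 288.
Summing gcd(|Δx|,|Δy|) over the edges gives the boundary count: gcd(1,17) + gcd(19,1) + gcd(9,23) + gcd(9,5) = 1+1+1+1 = 4.
By Pick's theorem A = I + B/2 − 1, so I = 288 − 4/2 + 1 = 287.

287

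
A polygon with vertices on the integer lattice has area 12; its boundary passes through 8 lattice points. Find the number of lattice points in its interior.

9

Pick's theorem A = I + B/2 − 1 rearranges to I = A − B/2 + 1 = 12 − 8/2 + 1 = 9.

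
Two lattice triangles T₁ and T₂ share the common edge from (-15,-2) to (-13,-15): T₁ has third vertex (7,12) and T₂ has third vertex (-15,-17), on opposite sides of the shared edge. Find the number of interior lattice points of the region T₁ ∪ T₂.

163

The union is the simple quadrilateral with vertices (-15,-2), (7,12), (-13,-15), (-15,-17) in order.
Using the shoelace formula, 2A = |[(-15)·12 − 7·(-2)] + [7·(-15) − (-13)·12] + [(-13)·(-17) − (-15)·(-15)] + [(-15)·(-2) − (-15)·(-17)]| = 344, so the area is 172.
Along each edge there are gcd(|Δx|,|Δy|)+1 lattice points, so counting each shared vertex once the boundary has gcd(22,14) + gcd(20,27) + gcd(2,2) + gcd(0,15) = 2+1+2+15 = 20.
By Pick's theorem I = A − B/2 + 1 = 172 − 20/2 + 1 = 163.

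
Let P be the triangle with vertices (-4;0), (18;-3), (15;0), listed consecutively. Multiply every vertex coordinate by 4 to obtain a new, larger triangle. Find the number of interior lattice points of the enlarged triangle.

411

Using the shoelace formula, 2A = |((-4)·(-3) − 18·0) + (18·0 − 15·(-3)) + (15·0 − (-4)·0)| = 57, so the area is 28.5.
Along each edge there are gcd(|Δx|,|Δy|)+1 lattice points, so counting each shared vertex once the boundary has gcd(22,3) + gcd(3,3) + gcd(19,0) = 1+3+19 = 23.
Scaling by 4 multiplies the area by 4² = 16 (so the new area is 456) and multiplies the boundary lattice-point count by 4, giving 92.
By Pick's theorem, the interior count of the dilated polygon is 456 − 92/2 + 1 = 411.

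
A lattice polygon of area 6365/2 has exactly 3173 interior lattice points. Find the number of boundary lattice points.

Pick's theorem gives A = I + B/2 − 1, so B = 2(A − I + 1) = 2(6365/2 − 3173 + 1) = 21.

21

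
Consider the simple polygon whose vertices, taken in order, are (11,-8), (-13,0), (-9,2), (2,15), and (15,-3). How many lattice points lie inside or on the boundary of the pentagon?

By the shoelace formula, twice the signed area is |(11·0 − (-13)·(-8)) + ((-13)·2 − (-9)·0) + ((-9)·15 − 2·2) + (2·(-3) − 15·15) + (15·(-8) − 11·(-3))| = 587, so the area is 293.5.
The number of boundary lattice points is Σ gcd(|Δx|,|Δy|) = gcd(24,8) + gcd(4,2) + gcd(11,13) + gcd(13,18) + gcd(4,5) = 8+2+1+1+1 = 13.
Pick's theorem gives I = A − B/2 + 1 = 293.5 − 13/2 + 1 = 288, so the closed region contains I + B = 288 + 13 = 301 lattice points.

301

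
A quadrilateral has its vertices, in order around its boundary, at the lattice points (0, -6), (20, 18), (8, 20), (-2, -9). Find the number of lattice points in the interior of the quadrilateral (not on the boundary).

175

The shoelace formula gives twice the area as |[0·18 − 20·(-6)] + [20·20 − 8·18] + [8·(-9) − (-2)·20] + [(-2)·(-6) − 0·(-9)]| = 356, so the area is 178.
Along each edge there are gcd(|Δx|,|Δy|)+1 lattice points, so counting each shared vertex once the boundary has gcd(20,24) + gcd(12,2) + gcd(10,29) + gcd(2,3) = 4+2+1+1 = 8.
Pick's theorem gives I = A − B/2 + 1 = 178 − 8/2 + 1 = 175.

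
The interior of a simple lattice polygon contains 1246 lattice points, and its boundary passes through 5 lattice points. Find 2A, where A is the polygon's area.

2495

Pick's theorem states A = I + B/2 − 1, so A = 1246 + 5/2 − 1 = 2495/2.
Hence 2A = 2495.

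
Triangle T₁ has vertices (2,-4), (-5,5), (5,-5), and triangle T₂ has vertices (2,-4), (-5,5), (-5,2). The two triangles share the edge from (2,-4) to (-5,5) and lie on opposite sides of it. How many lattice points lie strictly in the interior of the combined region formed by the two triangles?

14

The union is the simple quadrilateral with vertices (2,-4), (5,-5), (-5,5), (-5,2) in order.
Using the shoelace formula, 2A = |[2·(-5) − 5·(-4)] + [5·5 − (-5)·(-5)] + [(-5)·2 − (-5)·5] + [(-5)·(-4) − 2·2]| = 41, so the area is 41/2.
The number of boundary lattice points is Σ gcd(|Δx|,|Δy|) = gcd(3,1) + gcd(10,10) + gcd(0,3) + gcd(7,6) = 1+10+3+1 = 15.
By Pick's theorem I = A − B/2 + 1 = 41/2 − 15/2 + 1 = 14.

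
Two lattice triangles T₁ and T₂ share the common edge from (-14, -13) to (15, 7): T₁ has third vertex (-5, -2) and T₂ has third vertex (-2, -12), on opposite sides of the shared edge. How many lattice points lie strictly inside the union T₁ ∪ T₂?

174

The union is the simple quadrilateral with vertices (-14, -13), (-5, -2), (15, 7), (-2, -12) in order.
Using the shoelace formula, 2A = |((-14)·(-2) − (-5)·(-13)) + ((-5)·7 − 15·(-2)) + (15·(-12) − (-2)·7) + ((-2)·(-13) − (-14)·(-12))| = 350, so the area is 175.
Summing gcd(|Δx|,|Δy|) over the edges gives the boundary count: gcd(9,11) + gcd(20,9) + gcd(17,19) + gcd(12,1) = 1+1+1+1 = 4.
By Pick's theorem I = A − B/2 + 1 = 175 − 4/2 + 1 = 174.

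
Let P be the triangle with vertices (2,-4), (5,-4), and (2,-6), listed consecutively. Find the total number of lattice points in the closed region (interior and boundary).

7

Using the shoelace formula, 2A = |[2·(-4) − 5·(-4)] + [5·(-6) − 2·(-4)] + [2·(-4) − 2·(-6)]| = 6, so the area is 3.
Summing gcd(|Δx|,|Δy|) over the edges gives the boundary count: gcd(3,0) + gcd(3,2) + gcd(0,2) = 3+1+2 = 6.
Pick's theorem gives I = A − B/2 + 1 = 3 − 6/2 + 1 = 1, so the closed region contains I + B = 1 + 6 = 7 lattice points.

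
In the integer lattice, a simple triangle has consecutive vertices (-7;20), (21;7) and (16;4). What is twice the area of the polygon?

149

Using the shoelace formula, 2A = |((-7)·7 − 21·20) + (21·4 − 16·7) + (16·20 − (-7)·4)| = 149, so the area is 74.5.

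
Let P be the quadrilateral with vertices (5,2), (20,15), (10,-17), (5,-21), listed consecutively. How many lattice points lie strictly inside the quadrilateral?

By the shoelace formula, twice the signed area is |(5·15 − 20·2) + (20·(-17) − 10·15) + (10·(-21) − 5·(-17)) + (5·2 − 5·(-21))| = 465, so the area is 232.5.
The number of boundary lattice points is Σ gcd(|Δx|,|Δy|) = gcd(15,13) + gcd(10,32) + gcd(5,4) + gcd(0,23) = 1+2+1+23 = 27.
By Pick's theorem A = I + B/2 − 1, so I = 232.5 − 27/2 + 1 = 220.

220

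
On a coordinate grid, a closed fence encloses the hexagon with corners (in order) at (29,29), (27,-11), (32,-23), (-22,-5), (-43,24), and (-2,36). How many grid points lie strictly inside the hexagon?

2680

By the shoelace formula, twice the signed area is |[29·(-11) − 27·29] + [27·(-23) − 32·(-11)] + [32·(-5) − (-22)·(-23)] + [(-22)·24 − (-43)·(-5)] + [(-43)·36 − (-2)·24] + [(-2)·29 − 29·36]| = 5382, so the area is 2691.
Summing gcd(|Δx|,|Δy|) over the edges gives the boundary count: gcd(2,40) + gcd(5,12) + gcd(54,18) + gcd(21,29) + gcd(41,12) + gcd(31,7) = 2+1+18+1+1+1 = 24.
Pick's theorem gives I = A − B/2 + 1 = 2691 − 24/2 + 1 = 2680.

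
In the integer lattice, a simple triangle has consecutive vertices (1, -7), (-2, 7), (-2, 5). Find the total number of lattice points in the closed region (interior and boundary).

Using the shoelace formula, 2A = |[1·7 − (-2)·(-7)] + [(-2)·5 − (-2)·7] + [(-2)·(-7) − 1·5]| = 6, so the area is 3.
Summing gcd(|Δx|,|Δy|) over the edges gives the boundary count: gcd(3,14) + gcd(0,2) + gcd(3,12) = 1+2+3 = 6.
Pick's theorem gives I = A − B/2 + 1 = 3 − 6/2 + 1 = 1, so the closed region contains I + B = 1 + 6 = 7 lattice points.

7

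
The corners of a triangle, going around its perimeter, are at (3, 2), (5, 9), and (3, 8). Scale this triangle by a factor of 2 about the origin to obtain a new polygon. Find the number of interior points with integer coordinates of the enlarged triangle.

17

The shoelace formula gives twice the area as |(3·9 − 5·2) + (5·8 − 3·9) + (3·2 − 3·8)| = 12, so the area is 6.
The number of boundary lattice points is Σ gcd(|Δx|,|Δy|) = gcd(2,7) + gcd(2,1) + gcd(0,6) = 1+1+6 = 8.
Scaling by 2 multiplies the area by 2² = 4 (so the new area is 24) and multiplies the boundary lattice-point count by 2, giving 16.
By Pick's theorem, the interior count of the dilated polygon is 24 − 16/2 + 1 = 17.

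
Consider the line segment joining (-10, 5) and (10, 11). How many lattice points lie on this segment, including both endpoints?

The number of lattice points on a segment between lattice points is gcd(|Δx|,|Δy|) + 1 = gcd(20,6) + 1 = 2 + 1 = 3.

3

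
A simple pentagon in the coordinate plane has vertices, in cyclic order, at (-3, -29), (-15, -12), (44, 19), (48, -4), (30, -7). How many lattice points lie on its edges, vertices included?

17

Along each edge there are gcd(|Δx|,|Δy|)+1 lattice points, so counting each shared vertex once the boundary has gcd(12,17) + gcd(59,31) + gcd(4,23) + gcd(18,3) + gcd(33,22) = 1+1+1+3+11 = 17.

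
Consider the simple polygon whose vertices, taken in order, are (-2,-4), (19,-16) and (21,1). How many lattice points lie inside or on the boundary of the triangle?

194

Using the shoelace formula, 2A = |((-2)·(-16) − 19·(-4)) + (19·1 − 21·(-16)) + (21·(-4) − (-2)·1)| = 381, so the area is 381/2.
Along each edge there are gcd(|Δx|,|Δy|)+1 lattice points, so counting each shared vertex once the boundary has gcd(21,12) + gcd(2,17) + gcd(23,5) = 3+1+1 = 5.
Pick's theorem gives I = A − B/2 + 1 = 381/2 − 5/2 + 1 = 189, so the closed region contains I + B = 189 + 5 = 194 lattice points.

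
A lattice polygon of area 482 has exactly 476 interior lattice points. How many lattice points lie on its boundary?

Pick's theorem gives A = I + B/2 − 1, so B = 2(A − I + 1) = 2(482 − 476 + 1) = 14.

14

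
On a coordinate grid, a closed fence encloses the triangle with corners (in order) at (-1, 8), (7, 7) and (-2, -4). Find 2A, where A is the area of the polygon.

By the shoelace formula, twice the signed area is |[(-1)·7 − 7·8] + [7·(-4) − (-2)·7] + [(-2)·8 − (-1)·(-4)]| = 97, so the area is 48.5.

97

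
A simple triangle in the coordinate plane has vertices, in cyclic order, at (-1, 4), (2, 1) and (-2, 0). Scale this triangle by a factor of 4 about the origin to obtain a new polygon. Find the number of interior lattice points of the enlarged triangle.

The shoelace formula gives twice the area as |((-1)·1 − 2·4) + (2·0 − (-2)·1) + ((-2)·4 − (-1)·0)| = 15, so the area is 15/2.
The number of boundary lattice points is Σ gcd(|Δx|,|Δy|) = gcd(3,3) + gcd(4,1) + gcd(1,4) = 3+1+1 = 5.
Scaling by 4 multiplies the area by 4² = 16 (so the new area is 120) and multiplies the boundary lattice-point count by 4, giving 20.
By Pick's theorem, the interior count of the dilated polygon is 120 − 20/2 + 1 = 111.

111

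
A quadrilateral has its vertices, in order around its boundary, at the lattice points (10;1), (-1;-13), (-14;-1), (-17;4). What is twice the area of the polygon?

Using the shoelace formula, 2A = |(10·(-13) − (-1)·1) + ((-1)·(-1) − (-14)·(-13)) + ((-14)·4 − (-17)·(-1)) + ((-17)·1 − 10·4)| = 440, so the area is 220.

440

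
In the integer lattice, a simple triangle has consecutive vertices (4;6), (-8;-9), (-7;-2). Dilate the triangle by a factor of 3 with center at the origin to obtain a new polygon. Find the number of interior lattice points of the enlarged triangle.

304

By the shoelace formula, twice the signed area is |(4·(-9) − (-8)·6) + ((-8)·(-2) − (-7)·(-9)) + ((-7)·6 − 4·(-2))| = 69, so the area is 69/2.
The number of boundary lattice points is Σ gcd(|Δx|,|Δy|) = gcd(12,15) + gcd(1,7) + gcd(11,8) = 3+1+1 = 5.
Scaling by 3 multiplies the area by 3² = 9 (so the new area is 621/2) and multiplies the boundary lattice-point count by 3, giving 15.
By Pick's theorem, the interior count of the dilated polygon is 621/2 − 15/2 + 1 = 304.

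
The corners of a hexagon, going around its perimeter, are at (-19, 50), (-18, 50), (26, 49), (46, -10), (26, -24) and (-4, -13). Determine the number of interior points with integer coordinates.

By the shoelace formula, twice the signed area is |[(-19)·50 − (-18)·50] + [(-18)·49 − 26·50] + [26·(-10) − 46·49] + [46·(-24) − 26·(-10)] + [26·(-13) − (-4)·(-24)] + [(-4)·50 − (-19)·(-13)]| = 6471, so the area is 3235.5.
Along each edge there are gcd(|Δx|,|Δy|)+1 lattice points, so counting each shared vertex once the boundary has gcd(1,0) + gcd(44,1) + gcd(20,59) + gcd(20,14) + gcd(30,11) + gcd(15,63) = 1+1+1+2+1+3 = 9.
Pick's theorem gives I = A − B/2 + 1 = 3235.5 − 9/2 + 1 = 3232.

3232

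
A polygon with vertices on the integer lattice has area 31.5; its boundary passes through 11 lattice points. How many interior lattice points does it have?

27

Pick's theorem A = I + B/2 − 1 rearranges to I = A − B/2 + 1 = 31.5 − 11/2 + 1 = 27.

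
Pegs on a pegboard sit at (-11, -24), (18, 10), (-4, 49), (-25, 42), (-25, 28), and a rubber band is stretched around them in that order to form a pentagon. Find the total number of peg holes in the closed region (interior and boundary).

1793

By the shoelace formula, twice the signed area is |[(-11)·10 − 18·(-24)] + [18·49 − (-4)·10] + [(-4)·42 − (-25)·49] + [(-25)·28 − (-25)·42] + [(-25)·(-24) − (-11)·28]| = 3559, so the area is 3559/2.
The number of boundary lattice points is Σ gcd(|Δx|,|Δy|) = gcd(29,34) + gcd(22,39) + gcd(21,7) + gcd(0,14) + gcd(14,52) = 1+1+7+14+2 = 25.
Pick's theorem gives I = A − B/2 + 1 = 3559/2 − 25/2 + 1 = 1768, so the closed region contains I + B = 1768 + 25 = 1793 lattice points.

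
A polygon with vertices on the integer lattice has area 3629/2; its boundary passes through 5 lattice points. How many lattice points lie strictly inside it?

From Pick's theorem, I = A − B/2 + 1 = 3629/2 − 5/2 + 1 = 1813.

1813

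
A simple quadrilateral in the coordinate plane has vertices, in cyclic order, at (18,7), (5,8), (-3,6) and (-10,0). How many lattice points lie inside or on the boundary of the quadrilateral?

83

The shoelace formula gives twice the area as |[18·8 − 5·7] + [5·6 − (-3)·8] + [(-3)·0 − (-10)·6] + [(-10)·7 − 18·0]| = 153, so the area is 76.5.
Summing gcd(|Δx|,|Δy|) over the edges gives the boundary count: gcd(13,1) + gcd(8,2) + gcd(7,6) + gcd(28,7) = 1+2+1+7 = 11.
Pick's theorem gives I = A − B/2 + 1 = 76.5 − 11/2 + 1 = 72, so the closed region contains I + B = 72 + 11 = 83 lattice points.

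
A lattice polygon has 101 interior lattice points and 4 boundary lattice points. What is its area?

Pick's theorem states A = I + B/2 − 1, so A = 101 + 4/2 − 1 = 102.

102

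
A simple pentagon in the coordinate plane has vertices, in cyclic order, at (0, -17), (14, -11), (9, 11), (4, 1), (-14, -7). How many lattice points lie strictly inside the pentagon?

335

The shoelace formula gives twice the area as |(0·(-11) − 14·(-17)) + (14·11 − 9·(-11)) + (9·1 − 4·11) + (4·(-7) − (-14)·1) + ((-14)·(-17) − 0·(-7))| = 680, so the area is 340.
Along each edge there are gcd(|Δx|,|Δy|)+1 lattice points, so counting each shared vertex once the boundary has gcd(14,6) + gcd(5,22) + gcd(5,10) + gcd(18,8) + gcd(14,10) = 2+1+5+2+2 = 12.
By Pick's theorem A = I + B/2 − 1, so I = 340 − 12/2 + 1 = 335.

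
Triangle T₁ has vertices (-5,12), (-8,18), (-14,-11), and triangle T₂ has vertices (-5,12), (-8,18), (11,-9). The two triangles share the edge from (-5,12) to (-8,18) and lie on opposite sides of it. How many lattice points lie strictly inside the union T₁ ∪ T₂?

77

The union is the simple quadrilateral with vertices (-5,12), (-14,-11), (-8,18), (11,-9) in order.
By the shoelace formula, twice the signed area is |((-5)·(-11) − (-14)·12) + ((-14)·18 − (-8)·(-11)) + ((-8)·(-9) − 11·18) + (11·12 − (-5)·(-9))| = 156, so the area is 78.
Along each edge there are gcd(|Δx|,|Δy|)+1 lattice points, so counting each shared vertex once the boundary has gcd(9,23) + gcd(6,29) + gcd(19,27) + gcd(16,21) = 1+1+1+1 = 4.
By Pick's theorem I = A − B/2 + 1 = 78 − 4/2 + 1 = 77.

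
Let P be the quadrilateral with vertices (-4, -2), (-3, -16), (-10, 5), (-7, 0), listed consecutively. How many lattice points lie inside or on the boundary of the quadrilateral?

40

By the shoelace formula, twice the signed area is |((-4)·(-16) − (-3)·(-2)) + ((-3)·5 − (-10)·(-16)) + ((-10)·0 − (-7)·5) + ((-7)·(-2) − (-4)·0)| = 68, so the area is 34.
Summing gcd(|Δx|,|Δy|) over the edges gives the boundary count: gcd(1,14) + gcd(7,21) + gcd(3,5) + gcd(3,2) = 1+7+1+1 = 10.
Pick's theorem gives I = A − B/2 + 1 = 34 − 10/2 + 1 = 30, so the closed region contains I + B = 30 + 10 = 40 lattice points.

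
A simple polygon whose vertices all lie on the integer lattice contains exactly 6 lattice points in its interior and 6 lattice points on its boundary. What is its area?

8

By Pick's theorem, A = I + B/2 − 1 = 6 + 6/2 − 1 = 8.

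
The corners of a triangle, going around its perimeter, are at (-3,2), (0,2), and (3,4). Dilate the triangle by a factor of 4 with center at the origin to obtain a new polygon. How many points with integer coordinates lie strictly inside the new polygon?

By the shoelace formula, twice the signed area is |[(-3)·2 − 0·2] + [0·4 − 3·2] + [3·2 − (-3)·4]| = 6, so the area is 3.
Along each edge there are gcd(|Δx|,|Δy|)+1 lattice points, so counting each shared vertex once the boundary has gcd(3,0) + gcd(3,2) + gcd(6,2) = 3+1+2 = 6.
Scaling by 4 multiplies the area by 4² = 16 (so the new area is 48) and multiplies the boundary lattice-point count by 4, giving 24.
By Pick's theorem, the interior count of the dilated polygon is 48 − 24/2 + 1 = 37.

37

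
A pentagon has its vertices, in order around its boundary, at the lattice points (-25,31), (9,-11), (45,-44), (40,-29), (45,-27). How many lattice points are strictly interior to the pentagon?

742

The shoelace formula gives twice the area as |[(-25)·(-11) − 9·31] + [9·(-44) − 45·(-11)] + [45·(-29) − 40·(-44)] + [40·(-27) − 45·(-29)] + [45·31 − (-25)·(-27)]| = 1495, so the area is 747.5.
Summing gcd(|Δx|,|Δy|) over the edges gives the boundary count: gcd(34,42) + gcd(36,33) + gcd(5,15) + gcd(5,2) + gcd(70,58) = 2+3+5+1+2 = 13.
Pick's theorem gives I = A − B/2 + 1 = 747.5 − 13/2 + 1 = 742.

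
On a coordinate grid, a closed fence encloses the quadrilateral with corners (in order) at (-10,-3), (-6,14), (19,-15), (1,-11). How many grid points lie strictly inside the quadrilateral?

319

By the shoelace formula, twice the signed area is |((-10)·14 − (-6)·(-3)) + ((-6)·(-15) − 19·14) + (19·(-11) − 1·(-15)) + (1·(-3) − (-10)·(-11))| = 641, so the area is 641/2.
Summing gcd(|Δx|,|Δy|) over the edges gives the boundary count: gcd(4,17) + gcd(25,29) + gcd(18,4) + gcd(11,8) = 1+1+2+1 = 5.
Pick's theorem gives I = A − B/2 + 1 = 641/2 − 5/2 + 1 = 319.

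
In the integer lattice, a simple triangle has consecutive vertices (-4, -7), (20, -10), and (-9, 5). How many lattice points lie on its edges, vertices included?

5

Summing gcd(|Δx|,|Δy|) over the edges gives the boundary count: gcd(24,3) + gcd(29,15) + gcd(5,12) = 3+1+1 = 5.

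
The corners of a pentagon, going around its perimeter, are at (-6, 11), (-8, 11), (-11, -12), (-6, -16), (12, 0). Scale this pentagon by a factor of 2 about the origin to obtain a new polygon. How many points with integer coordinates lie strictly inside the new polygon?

By the shoelace formula, twice the signed area is |((-6)·11 − (-8)·11) + ((-8)·(-12) − (-11)·11) + ((-11)·(-16) − (-6)·(-12)) + ((-6)·0 − 12·(-16)) + (12·11 − (-6)·0)| = 667, so the area is 333.5.
Along each edge there are gcd(|Δx|,|Δy|)+1 lattice points, so counting each shared vertex once the boundary has gcd(2,0) + gcd(3,23) + gcd(5,4) + gcd(18,16) + gcd(18,11) = 2+1+1+2+1 = 7.
Scaling by 2 multiplies the area by 2² = 4 (so the new area is 1334) and multiplies the boundary lattice-point count by 2, giving 14.
By Pick's theorem, the interior count of the dilated polygon is 1334 − 14/2 + 1 = 1328.

1328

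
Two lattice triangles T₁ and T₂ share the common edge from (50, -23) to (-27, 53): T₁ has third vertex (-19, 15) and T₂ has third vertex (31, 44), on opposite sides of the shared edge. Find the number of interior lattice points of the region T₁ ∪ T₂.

3015

The union is the simple quadrilateral with vertices (50, -23), (-19, 15), (-27, 53), (31, 44) in order.
By the shoelace formula, twice the signed area is |[50·15 − (-19)·(-23)] + [(-19)·53 − (-27)·15] + [(-27)·44 − 31·53] + [31·(-23) − 50·44]| = 6033, so the area is 6033/2.
Summing gcd(|Δx|,|Δy|) over the edges gives the boundary count: gcd(69,38) + gcd(8,38) + gcd(58,9) + gcd(19,67) = 1+2+1+1 = 5.
By Pick's theorem I = A − B/2 + 1 = 6033/2 − 5/2 + 1 = 3015.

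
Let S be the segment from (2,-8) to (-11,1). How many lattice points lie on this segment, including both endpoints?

2

The number of lattice points on a segment between lattice points is gcd(|Δx|,|Δy|) + 1 = gcd(13,9) + 1 = 1 + 1 = 2.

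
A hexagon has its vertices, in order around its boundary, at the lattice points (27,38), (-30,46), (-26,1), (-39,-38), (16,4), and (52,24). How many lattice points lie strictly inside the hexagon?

By the shoelace formula, twice the signed area is |(27·46 − (-30)·38) + ((-30)·1 − (-26)·46) + ((-26)·(-38) − (-39)·1) + ((-39)·4 − 16·(-38)) + (16·24 − 52·4) + (52·38 − 27·24)| = 6531, so the area is 3265.5.
Summing gcd(|Δx|,|Δy|) over the edges gives the boundary count: gcd(57,8) + gcd(4,45) + gcd(13,39) + gcd(55,42) + gcd(36,20) + gcd(25,14) = 1+1+13+1+4+1 = 21.
By Pick's theorem A = I + B/2 − 1, so I = 3265.5 − 21/2 + 1 = 3256.

3256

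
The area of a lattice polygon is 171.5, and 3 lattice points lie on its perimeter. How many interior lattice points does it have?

From Pick's theorem, I = A − B/2 + 1 = 171.5 − 3/2 + 1 = 171.

171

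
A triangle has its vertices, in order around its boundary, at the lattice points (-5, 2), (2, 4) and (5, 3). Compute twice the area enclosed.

13

The shoelace formula gives twice the area as |((-5)·4 − 2·2) + (2·3 − 5·4) + (5·2 − (-5)·3)| = 13, so the area is 13/2.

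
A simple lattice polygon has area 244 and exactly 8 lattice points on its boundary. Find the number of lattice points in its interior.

Pick's theorem A = I + B/2 − 1 rearranges to I = A − B/2 + 1 = 244 − 8/2 + 1 = 241.

241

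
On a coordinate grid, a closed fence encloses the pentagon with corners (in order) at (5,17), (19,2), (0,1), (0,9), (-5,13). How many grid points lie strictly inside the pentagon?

194

By the shoelace formula, twice the signed area is |(5·2 − 19·17) + (19·1 − 0·2) + (0·9 − 0·1) + (0·13 − (-5)·9) + ((-5)·17 − 5·13)| = 399, so the area is 199.5.
The number of boundary lattice points is Σ gcd(|Δx|,|Δy|) = gcd(14,15) + gcd(19,1) + gcd(0,8) + gcd(5,4) + gcd(10,4) = 1+1+8+1+2 = 13.
Pick's theorem gives I = A − B/2 + 1 = 199.5 − 13/2 + 1 = 194.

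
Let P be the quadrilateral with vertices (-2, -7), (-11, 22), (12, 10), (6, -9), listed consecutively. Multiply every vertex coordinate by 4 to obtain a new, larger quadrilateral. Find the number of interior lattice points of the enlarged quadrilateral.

5775

By the shoelace formula, twice the signed area is |[(-2)·22 − (-11)·(-7)] + [(-11)·10 − 12·22] + [12·(-9) − 6·10] + [6·(-7) − (-2)·(-9)]| = 723, so the area is 361.5.
Along each edge there are gcd(|Δx|,|Δy|)+1 lattice points, so counting each shared vertex once the boundary has gcd(9,29) + gcd(23,12) + gcd(6,19) + gcd(8,2) = 1+1+1+2 = 5.
Scaling by 4 multiplies the area by 4² = 16 (so the new area is 5784) and multiplies the boundary lattice-point count by 4, giving 20.
By Pick's theorem, the interior count of the dilated polygon is 5784 − 20/2 + 1 = 5775.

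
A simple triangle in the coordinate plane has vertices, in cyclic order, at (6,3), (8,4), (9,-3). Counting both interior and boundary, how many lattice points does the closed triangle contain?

11

By the shoelace formula, twice the signed area is |[6·4 − 8·3] + [8·(-3) − 9·4] + [9·3 − 6·(-3)]| = 15, so the area is 7.5.
The number of boundary lattice points is Σ gcd(|Δx|,|Δy|) = gcd(2,1) + gcd(1,7) + gcd(3,6) = 1+1+3 = 5.
Pick's theorem gives I = A − B/2 + 1 = 7.5 − 5/2 + 1 = 6, so the closed region contains I + B = 6 + 5 = 11 lattice points.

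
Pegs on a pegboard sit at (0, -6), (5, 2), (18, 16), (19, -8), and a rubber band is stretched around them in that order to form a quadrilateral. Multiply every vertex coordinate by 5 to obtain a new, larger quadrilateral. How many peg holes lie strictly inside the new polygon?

6091

By the shoelace formula, twice the signed area is |(0·2 − 5·(-6)) + (5·16 − 18·2) + (18·(-8) − 19·16) + (19·(-6) − 0·(-8))| = 488, so the area is 244.
Along each edge there are gcd(|Δx|,|Δy|)+1 lattice points, so counting each shared vertex once the boundary has gcd(5,8) + gcd(13,14) + gcd(1,24) + gcd(19,2) = 1+1+1+1 = 4.
Scaling by 5 multiplies the area by 5² = 25 (so the new area is 6100) and multiplies the boundary lattice-point count by 5, giving 20.
By Pick's theorem, the interior count of the dilated polygon is 6100 − 20/2 + 1 = 6091.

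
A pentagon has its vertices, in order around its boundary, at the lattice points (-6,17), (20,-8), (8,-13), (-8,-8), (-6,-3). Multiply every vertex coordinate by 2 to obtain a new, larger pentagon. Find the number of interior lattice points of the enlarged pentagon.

Using the shoelace formula, 2A = |((-6)·(-8) − 20·17) + (20·(-13) − 8·(-8)) + (8·(-8) − (-8)·(-13)) + ((-8)·(-3) − (-6)·(-8)) + ((-6)·17 − (-6)·(-3))| = 800, so the area is 400.
Summing gcd(|Δx|,|Δy|) over the edges gives the boundary count: gcd(26,25) + gcd(12,5) + gcd(16,5) + gcd(2,5) + gcd(0,20) = 1+1+1+1+20 = 24.
Scaling by 2 multiplies the area by 2² = 4 (so the new area is 1600) and multiplies the boundary lattice-point count by 2, giving 48.
By Pick's theorem, the interior count of the dilated polygon is 1600 − 48/2 + 1 = 1577.

1577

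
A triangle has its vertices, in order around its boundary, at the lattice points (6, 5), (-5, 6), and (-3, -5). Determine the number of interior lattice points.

59

Using the shoelace formula, 2A = |(6·6 − (-5)·5) + ((-5)·(-5) − (-3)·6) + ((-3)·5 − 6·(-5))| = 119, so the area is 119/2.
Summing gcd(|Δx|,|Δy|) over the edges gives the boundary count: gcd(11,1) + gcd(2,11) + gcd(9,10) = 1+1+1 = 3.
By Pick's theorem A = I + B/2 − 1, so I = 119/2 − 3/2 + 1 = 59.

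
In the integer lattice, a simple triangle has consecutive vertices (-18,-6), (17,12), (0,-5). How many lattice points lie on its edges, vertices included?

The number of boundary lattice points is Σ gcd(|Δx|,|Δy|) = gcd(35,18) + gcd(17,17) + gcd(18,1) = 1+17+1 = 19.

19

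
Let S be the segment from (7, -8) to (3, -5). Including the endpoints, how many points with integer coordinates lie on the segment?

The number of lattice points on a segment between lattice points is gcd(|Δx|,|Δy|) + 1 = gcd(4,3) + 1 = 1 + 1 = 2.

2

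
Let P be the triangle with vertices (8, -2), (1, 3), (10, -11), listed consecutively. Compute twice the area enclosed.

53

Using the shoelace formula, 2A = |[8·3 − 1·(-2)] + [1·(-11) − 10·3] + [10·(-2) − 8·(-11)]| = 53, so the area is 53/2.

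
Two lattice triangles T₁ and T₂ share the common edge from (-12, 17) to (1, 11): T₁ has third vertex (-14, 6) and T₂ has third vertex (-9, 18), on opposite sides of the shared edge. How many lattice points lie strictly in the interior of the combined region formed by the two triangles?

90

The union is the simple quadrilateral with vertices (-12, 17), (-14, 6), (1, 11), (-9, 18) in order.
The shoelace formula gives twice the area as |((-12)·6 − (-14)·17) + ((-14)·11 − 1·6) + (1·18 − (-9)·11) + ((-9)·17 − (-12)·18)| = 186, so the area is 93.
The number of boundary lattice points is Σ gcd(|Δx|,|Δy|) = gcd(2,11) + gcd(15,5) + gcd(10,7) + gcd(3,1) = 1+5+1+1 = 8.
By Pick's theorem I = A − B/2 + 1 = 93 − 8/2 + 1 = 90.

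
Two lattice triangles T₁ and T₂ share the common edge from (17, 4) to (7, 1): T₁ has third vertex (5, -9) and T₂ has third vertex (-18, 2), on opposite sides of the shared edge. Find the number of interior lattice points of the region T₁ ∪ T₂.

88

The union is the simple quadrilateral with vertices (17, 4), (5, -9), (7, 1), (-18, 2) in order.
By the shoelace formula, twice the signed area is |[17·(-9) − 5·4] + [5·1 − 7·(-9)] + [7·2 − (-18)·1] + [(-18)·4 − 17·2]| = 179, so the area is 179/2.
Summing gcd(|Δx|,|Δy|) over the edges gives the boundary count: gcd(12,13) + gcd(2,10) + gcd(25,1) + gcd(35,2) = 1+2+1+1 = 5.
By Pick's theorem I = A − B/2 + 1 = 179/2 − 5/2 + 1 = 88.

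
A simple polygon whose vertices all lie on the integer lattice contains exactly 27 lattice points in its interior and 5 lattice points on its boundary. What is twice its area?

By Pick's theorem, A = I + B/2 − 1 = 27 + 5/2 − 1 = 57/2.
Hence 2A = 57.

57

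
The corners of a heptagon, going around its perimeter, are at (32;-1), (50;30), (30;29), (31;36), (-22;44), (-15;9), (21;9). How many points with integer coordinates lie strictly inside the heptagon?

By the shoelace formula, twice the signed area is |(32·30 − 50·(-1)) + (50·29 − 30·30) + (30·36 − 31·29) + (31·44 − (-22)·36) + ((-22)·9 − (-15)·44) + ((-15)·9 − 21·9) + (21·(-1) − 32·9)| = 3726, so the area is 1863.
Summing gcd(|Δx|,|Δy|) over the edges gives the boundary count: gcd(18,31) + gcd(20,1) + gcd(1,7) + gcd(53,8) + gcd(7,35) + gcd(36,0) + gcd(11,10) = 1+1+1+1+7+36+1 = 48.
Pick's theorem gives I = A − B/2 + 1 = 1863 − 48/2 + 1 = 1840.

1840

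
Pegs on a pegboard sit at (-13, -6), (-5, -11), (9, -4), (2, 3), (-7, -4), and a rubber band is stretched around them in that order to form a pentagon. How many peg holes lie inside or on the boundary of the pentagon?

By the shoelace formula, twice the signed area is |[(-13)·(-11) − (-5)·(-6)] + [(-5)·(-4) − 9·(-11)] + [9·3 − 2·(-4)] + [2·(-4) − (-7)·3] + [(-7)·(-6) − (-13)·(-4)]| = 270, so the area is 135.
Summing gcd(|Δx|,|Δy|) over the edges gives the boundary count: gcd(8,5) + gcd(14,7) + gcd(7,7) + gcd(9,7) + gcd(6,2) = 1+7+7+1+2 = 18.
Pick's theorem gives I = A − B/2 + 1 = 135 − 18/2 + 1 = 127, so the closed region contains I + B = 127 + 18 = 145 lattice points.

145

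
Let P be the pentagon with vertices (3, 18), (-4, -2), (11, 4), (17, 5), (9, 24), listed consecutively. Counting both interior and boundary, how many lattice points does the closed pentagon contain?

Using the shoelace formula, 2A = |[3·(-2) − (-4)·18] + [(-4)·4 − 11·(-2)] + [11·5 − 17·4] + [17·24 − 9·5] + [9·18 − 3·24]| = 512, so the area is 256.
Summing gcd(|Δx|,|Δy|) over the edges gives the boundary count: gcd(7,20) + gcd(15,6) + gcd(6,1) + gcd(8,19) + gcd(6,6) = 1+3+1+1+6 = 12.
Pick's theorem gives I = A − B/2 + 1 = 256 − 12/2 + 1 = 251, so the closed region contains I + B = 251 + 12 = 263 lattice points.

263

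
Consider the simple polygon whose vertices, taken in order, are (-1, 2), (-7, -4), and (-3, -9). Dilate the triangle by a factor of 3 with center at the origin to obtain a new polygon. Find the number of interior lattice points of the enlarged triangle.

232

By the shoelace formula, twice the signed area is |((-1)·(-4) − (-7)·2) + ((-7)·(-9) − (-3)·(-4)) + ((-3)·2 − (-1)·(-9))| = 54, so the area is 27.
Summing gcd(|Δx|,|Δy|) over the edges gives the boundary count: gcd(6,6) + gcd(4,5) + gcd(2,11) = 6+1+1 = 8.
Scaling by 3 multiplies the area by 3² = 9 (so the new area is 243) and multiplies the boundary lattice-point count by 3, giving 24.
By Pick's theorem, the interior count of the dilated polygon is 243 − 24/2 + 1 = 232.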